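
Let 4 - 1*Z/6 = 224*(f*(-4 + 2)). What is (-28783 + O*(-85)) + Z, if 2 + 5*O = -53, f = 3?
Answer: -19760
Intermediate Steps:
O = -11 (O = -2/5 + (1/5)*(-53) = -2/5 - 53/5 = -11)
Z = 8088 (Z = 24 - 1344*3*(-4 + 2) = 24 - 1344*3*(-2) = 24 - 1344*(-6) = 24 - 6*(-1344) = 24 + 8064 = 8088)
(-28783 + O*(-85)) + Z = (-28783 - 11*(-85)) + 8088 = (-28783 + 935) + 8088 = -27848 + 8088 = -19760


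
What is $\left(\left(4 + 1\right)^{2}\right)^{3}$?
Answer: $15625$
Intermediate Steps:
$\left(\left(4 + 1\right)^{2}\right)^{3} = \left(5^{2}\right)^{3} = 25^{3} = 15625$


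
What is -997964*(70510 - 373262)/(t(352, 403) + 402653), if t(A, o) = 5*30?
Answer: 302135596928/402803 ≈ 7.5008e+5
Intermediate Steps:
t(A, o) = 150
-997964*(70510 - 373262)/(t(352, 403) + 402653) = -997964*(70510 - 373262)/(150 + 402653) = -997964/(402803/(-302752)) = -997964/(402803*(-1/302752)) = -997964/(-402803/302752) = -997964*(-302752/402803) = 302135596928/402803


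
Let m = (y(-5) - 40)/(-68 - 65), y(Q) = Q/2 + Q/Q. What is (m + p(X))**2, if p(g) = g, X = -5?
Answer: 1555009/70756 ≈ 21.977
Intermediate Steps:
y(Q) = 1 + Q/2 (y(Q) = Q*(1/2) + 1 = Q/2 + 1 = 1 + Q/2)
m = 83/266 (m = ((1 + (1/2)*(-5)) - 40)/(-68 - 65) = ((1 - 5/2) - 40)/(-133) = (-3/2 - 40)*(-1/133) = -83/2*(-1/133) = 83/266 ≈ 0.31203)
(m + p(X))**2 = (83/266 - 5)**2 = (-1247/266)**2 = 1555009/70756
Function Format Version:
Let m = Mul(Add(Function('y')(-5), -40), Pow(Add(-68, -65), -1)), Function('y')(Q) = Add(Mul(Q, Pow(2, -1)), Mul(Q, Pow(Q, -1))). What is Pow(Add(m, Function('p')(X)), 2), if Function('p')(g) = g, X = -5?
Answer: Rational(1555009, 70756) ≈ 21.977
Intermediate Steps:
Function('y')(Q) = Add(1, Mul(Rational(1, 2), Q)) (Function('y')(Q) = Add(Mul(Q, Rational(1, 2)), 1) = Add(Mul(Rational(1, 2), Q), 1) = Add(1, Mul(Rational(1, 2), Q)))
m = Rational(83, 266) (m = Mul(Add(Add(1, Mul(Rational(1, 2), -5)), -40), Pow(Add(-68, -65), -1)) = Mul(Add(Add(1, Rational(-5, 2)), -40), Pow(-133, -1)) = Mul(Add(Rational(-3, 2), -40), Rational(-1, 133)) = Mul(Rational(-83, 2), Rational(-1, 133)) = Rational(83, 266) ≈ 0.31203)
Pow(Add(m, Function('p')(X)), 2) = Pow(Add(Rational(83, 266), -5), 2) = Pow(Rational(-1247, 266), 2) = Rational(1555009, 70756)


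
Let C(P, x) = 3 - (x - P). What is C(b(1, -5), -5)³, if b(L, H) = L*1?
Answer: 729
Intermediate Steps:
b(L, H) = L
C(P, x) = 3 + P - x (C(P, x) = 3 + (P - x) = 3 + P - x)
C(b(1, -5), -5)³ = (3 + 1 - 1*(-5))³ = (3 + 1 + 5)³ = 9³ = 729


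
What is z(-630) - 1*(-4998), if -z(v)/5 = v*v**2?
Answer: 1250239998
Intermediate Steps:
z(v) = -5*v**3 (z(v) = -5*v*v**2 = -5*v**3)
z(-630) - 1*(-4998) = -5*(-630)**3 - 1*(-4998) = -5*(-250047000) + 4998 = 1250235000 + 4998 = 1250239998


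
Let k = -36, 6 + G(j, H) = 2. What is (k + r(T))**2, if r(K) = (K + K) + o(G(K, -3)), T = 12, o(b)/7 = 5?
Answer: 529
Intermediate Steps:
G(j, H) = -4 (G(j, H) = -6 + 2 = -4)
o(b) = 35 (o(b) = 7*5 = 35)
r(K) = 35 + 2*K (r(K) = (K + K) + 35 = 2*K + 35 = 35 + 2*K)
(k + r(T))**2 = (-36 + (35 + 2*12))**2 = (-36 + (35 + 24))**2 = (-36 + 59)**2 = 23**2 = 529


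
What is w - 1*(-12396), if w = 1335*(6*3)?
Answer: 36426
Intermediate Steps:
w = 24030 (w = 1335*18 = 24030)
w - 1*(-12396) = 24030 - 1*(-12396) = 24030 + 12396 = 36426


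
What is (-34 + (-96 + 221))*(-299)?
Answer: -27209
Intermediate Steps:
(-34 + (-96 + 221))*(-299) = (-34 + 125)*(-299) = 91*(-299) = -27209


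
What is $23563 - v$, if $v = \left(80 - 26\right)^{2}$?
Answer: $20647$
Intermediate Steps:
$v = 2916$ ($v = 54^{2} = 2916$)
$23563 - v = 23563 - 2916 = 20647$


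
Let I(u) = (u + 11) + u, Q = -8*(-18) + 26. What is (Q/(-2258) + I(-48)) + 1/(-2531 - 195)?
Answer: -261833429/3077654 ≈ -85.076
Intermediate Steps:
Q = 170 (Q = 144 + 26 = 170)
I(u) = 11 + 2*u (I(u) = (11 + u) + u = 11 + 2*u)
(Q/(-2258) + I(-48)) + 1/(-2531 - 195) = (170/(-2258) + (11 + 2*(-48))) + 1/(-2531 - 195) = (170*(-1/2258) + (11 - 96)) + 1/(-2726) = (-85/1129 - 85) - 1/2726 = -96050/1129 - 1/2726 = -261833429/3077654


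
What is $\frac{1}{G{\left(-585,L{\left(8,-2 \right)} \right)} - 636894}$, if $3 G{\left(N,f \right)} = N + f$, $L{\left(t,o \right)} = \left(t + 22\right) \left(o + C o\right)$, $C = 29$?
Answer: $- \frac{1}{637689} \approx -1.5682 \cdot 10^{-6}$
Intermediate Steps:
$L{\left(t,o \right)} = 30 o \left(22 + t\right)$ ($L{\left(t,o \right)} = \left(t + 22\right) \left(o + 29 o\right) = \left(22 + t\right) 30 o = 30 o \left(22 + t\right)$)
$G{\left(N,f \right)} = \frac{N}{3} + \frac{f}{3}$ ($G{\left(N,f \right)} = \frac{N + f}{3} = \frac{N}{3} + \frac{f}{3}$)
$\frac{1}{G{\left(-585,L{\left(8,-2 \right)} \right)} - 636894} = \frac{1}{\left(\frac{1}{3} \left(-585\right) + \frac{30 \left(-2\right) \left(22 + 8\right)}{3}\right) - 636894} = \frac{1}{\left(-195 + \frac{30 \left(-2\right) 30}{3}\right) - 636894} = \frac{1}{\left(-195 + \frac{1}{3} \left(-1800\right)\right) - 636894} = \frac{1}{\left(-195 - 600\right) - 636894} = \frac{1}{-795 - 636894} = \frac{1}{-637689} = - \frac{1}{637689}$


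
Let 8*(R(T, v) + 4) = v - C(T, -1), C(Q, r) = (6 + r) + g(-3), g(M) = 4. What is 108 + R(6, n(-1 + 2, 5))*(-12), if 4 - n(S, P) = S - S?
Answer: 327/2 ≈ 163.50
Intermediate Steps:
n(S, P) = 4 (n(S, P) = 4 - (S - S) = 4 - 1*0 = 4 + 0 = 4)
C(Q, r) = 10 + r (C(Q, r) = (6 + r) + 4 = 10 + r)
R(T, v) = -41/8 + v/8 (R(T, v) = -4 + (v - (10 - 1))/8 = -4 + (v - 1*9)/8 = -4 + (v - 9)/8 = -4 + (-9 + v)/8 = -4 + (-9/8 + v/8) = -41/8 + v/8)
108 + R(6, n(-1 + 2, 5))*(-12) = 108 + (-41/8 + (⅛)*4)*(-12) = 108 + (-41/8 + ½)*(-12) = 108 - 37/8*(-12) = 108 + 111/2 = 327/2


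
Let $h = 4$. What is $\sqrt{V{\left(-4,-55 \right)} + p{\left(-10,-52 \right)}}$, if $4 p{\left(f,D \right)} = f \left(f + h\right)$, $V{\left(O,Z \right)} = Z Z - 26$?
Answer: $\sqrt{3014} \approx 54.9$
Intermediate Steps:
$V{\left(O,Z \right)} = -26 + Z^{2}$ ($V{\left(O,Z \right)} = Z^{2} - 26 = -26 + Z^{2}$)
$p{\left(f,D \right)} = \frac{f \left(4 + f\right)}{4}$ ($p{\left(f,D \right)} = \frac{f \left(f + 4\right)}{4} = \frac{f \left(4 + f\right)}{4}$)
$\sqrt{V{\left(-4,-55 \right)} + p{\left(-10,-52 \right)}} = \sqrt{\left(-26 + \left(-55\right)^{2}\right) + \frac{1}{4} \left(-10\right) \left(4 - 10\right)} = \sqrt{\left(-26 + 3025\right) + \frac{1}{4} \left(-10\right) \left(-6\right)} = \sqrt{2999 + 15} = \sqrt{3014}$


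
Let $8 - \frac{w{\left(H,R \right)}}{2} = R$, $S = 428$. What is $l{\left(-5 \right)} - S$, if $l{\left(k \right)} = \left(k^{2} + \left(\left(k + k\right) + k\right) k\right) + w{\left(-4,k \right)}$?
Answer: $-302$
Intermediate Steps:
$w{\left(H,R \right)} = 16 - 2 R$
$l{\left(k \right)} = 16 - 2 k + 4 k^{2}$ ($l{\left(k \right)} = \left(k^{2} + \left(\left(k + k\right) + k\right) k\right) - \left(-16 + 2 k\right) = \left(k^{2} + \left(2 k + k\right) k\right) - \left(-16 + 2 k\right) = \left(k^{2} + 3 k k\right) - \left(-16 + 2 k\right) = \left(k^{2} + 3 k^{2}\right) - \left(-16 + 2 k\right) = 4 k^{2} - \left(-16 + 2 k\right) = 16 - 2 k + 4 k^{2}$)
$l{\left(-5 \right)} - S = \left(16 - -10 + 4 \left(-5\right)^{2}\right) - 428 = \left(16 + 10 + 4 \cdot 25\right) - 428 = \left(16 + 10 + 100\right) - 428 = 126 - 428 = -302$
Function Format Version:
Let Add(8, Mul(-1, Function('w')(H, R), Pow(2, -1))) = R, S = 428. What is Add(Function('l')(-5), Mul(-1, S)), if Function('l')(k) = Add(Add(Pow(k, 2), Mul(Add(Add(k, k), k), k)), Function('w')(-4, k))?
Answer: -302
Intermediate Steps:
Function('w')(H, R) = Add(16, Mul(-2, R))
Function('l')(k) = Add(16, Mul(-2, k), Mul(4, Pow(k, 2))) (Function('l')(k) = Add(Add(Pow(k, 2), Mul(Add(Add(k, k), k), k)), Add(16, Mul(-2, k))) = Add(Add(Pow(k, 2), Mul(Add(Mul(2, k), k), k)), Add(16, Mul(-2, k))) = Add(Add(Pow(k, 2), Mul(Mul(3, k), k)), Add(16, Mul(-2, k))) = Add(Add(Pow(k, 2), Mul(3, Pow(k, 2))), Add(16, Mul(-2, k))) = Add(Mul(4, Pow(k, 2)), Add(16, Mul(-2, k))) = Add(16, Mul(-2, k), Mul(4, Pow(k, 2))))
Add(Function('l')(-5), Mul(-1, S)) = Add(Add(16, Mul(-2, -5), Mul(4, Pow(-5, 2))), Mul(-1, 428)) = Add(Add(16, 10, Mul(4, 25)), -428) = Add(Add(16, 10, 100), -428) = Add(126, -428) = -302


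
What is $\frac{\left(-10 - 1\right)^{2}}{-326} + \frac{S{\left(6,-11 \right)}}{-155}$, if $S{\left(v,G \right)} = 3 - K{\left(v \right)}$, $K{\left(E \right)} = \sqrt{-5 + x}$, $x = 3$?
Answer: $- \frac{19733}{50530} + \frac{i \sqrt{2}}{155} \approx -0.39052 + 0.009124 i$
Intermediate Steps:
$K{\left(E \right)} = i \sqrt{2}$ ($K{\left(E \right)} = \sqrt{-5 + 3} = \sqrt{-2} = i \sqrt{2}$)
$S{\left(v,G \right)} = 3 - i \sqrt{2}$
$\frac{\left(-10 - 1\right)^{2}}{-326} + \frac{S{\left(6,-11 \right)}}{-155} = \frac{\left(-10 - 1\right)^{2}}{-326} + \frac{3 - i \sqrt{2}}{-155} = \left(-11\right)^{2} \left(- \frac{1}{326}\right) + \left(3 - i \sqrt{2}\right) \left(- \frac{1}{155}\right) = 121 \left(- \frac{1}{326}\right) - \left(\frac{3}{155} - \frac{i \sqrt{2}}{155}\right) = - \frac{121}{326} - \left(\frac{3}{155} - \frac{i \sqrt{2}}{155}\right) = - \frac{19733}{50530} + \frac{i \sqrt{2}}{155}$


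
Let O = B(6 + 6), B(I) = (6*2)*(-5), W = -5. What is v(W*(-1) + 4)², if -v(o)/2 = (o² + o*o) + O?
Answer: 41616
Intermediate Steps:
B(I) = -60 (B(I) = 12*(-5) = -60)
O = -60
v(o) = 120 - 4*o² (v(o) = -2*((o² + o*o) - 60) = -2*((o² + o²) - 60) = -2*(2*o² - 60) = -2*(-60 + 2*o²) = 120 - 4*o²)
v(W*(-1) + 4)² = (120 - 4*(-5*(-1) + 4)²)² = (120 - 4*(5 + 4)²)² = (120 - 4*9²)² = (120 - 4*81)² = (120 - 324)² = (-204)² = 41616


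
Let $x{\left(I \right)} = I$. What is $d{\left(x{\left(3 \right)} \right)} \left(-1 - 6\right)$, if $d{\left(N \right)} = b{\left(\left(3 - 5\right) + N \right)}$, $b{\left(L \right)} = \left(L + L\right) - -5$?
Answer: $-49$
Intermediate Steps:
$b{\left(L \right)} = 5 + 2 L$ ($b{\left(L \right)} = 2 L + 5 = 5 + 2 L$)
$d{\left(N \right)} = 1 + 2 N$ ($d{\left(N \right)} = 5 + 2 \left(\left(3 - 5\right) + N\right) = 5 + 2 \left(-2 + N\right) = 5 + \left(-4 + 2 N\right) = 1 + 2 N$)
$d{\left(x{\left(3 \right)} \right)} \left(-1 - 6\right) = \left(1 + 2 \cdot 3\right) \left(-1 - 6\right) = \left(1 + 6\right) \left(-7\right) = 7 \left(-7\right) = -49$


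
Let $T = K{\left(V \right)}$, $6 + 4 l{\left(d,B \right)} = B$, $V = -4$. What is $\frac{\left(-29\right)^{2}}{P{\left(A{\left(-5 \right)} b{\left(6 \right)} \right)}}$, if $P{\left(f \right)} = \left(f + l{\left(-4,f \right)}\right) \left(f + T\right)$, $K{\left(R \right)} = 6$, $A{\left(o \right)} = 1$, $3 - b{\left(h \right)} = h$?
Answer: $- \frac{3364}{63} \approx -53.397$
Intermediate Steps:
$b{\left(h \right)} = 3 - h$
$l{\left(d,B \right)} = - \frac{3}{2} + \frac{B}{4}$
$T = 6$
$P{\left(f \right)} = \left(6 + f\right) \left(- \frac{3}{2} + \frac{5 f}{4}\right)$ ($P{\left(f \right)} = \left(f + \left(- \frac{3}{2} + \frac{f}{4}\right)\right) \left(f + 6\right) = \left(- \frac{3}{2} + \frac{5 f}{4}\right) \left(6 + f\right) = \left(6 + f\right) \left(- \frac{3}{2} + \frac{5 f}{4}\right)$)
$\frac{\left(-29\right)^{2}}{P{\left(A{\left(-5 \right)} b{\left(6 \right)} \right)}} = \frac{\left(-29\right)^{2}}{-9 + 6 \cdot 1 \left(3 - 6\right) + \frac{5 \left(1 \left(3 - 6\right)\right)^{2}}{4}} = \frac{841}{-9 + 6 \cdot 1 \left(3 - 6\right) + \frac{5 \left(1 \left(3 - 6\right)\right)^{2}}{4}} = \frac{841}{-9 + 6 \cdot 1 \left(-3\right) + \frac{5 \left(1 \left(-3\right)\right)^{2}}{4}} = \frac{841}{-9 + 6 \left(-3\right) + \frac{5 \left(-3\right)^{2}}{4}} = \frac{841}{-9 - 18 + \frac{5}{4} \cdot 9} = \frac{841}{-9 - 18 + \frac{45}{4}} = \frac{841}{- \frac{63}{4}} = 841 \left(- \frac{4}{63}\right) = - \frac{3364}{63}$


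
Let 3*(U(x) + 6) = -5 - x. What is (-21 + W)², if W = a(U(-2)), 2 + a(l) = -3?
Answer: 676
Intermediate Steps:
U(x) = -23/3 - x/3 (U(x) = -6 + (-5 - x)/3 = -6 + (-5/3 - x/3) = -23/3 - x/3)
a(l) = -5 (a(l) = -2 - 3 = -5)
W = -5
(-21 + W)² = (-21 - 5)² = (-26)² = 676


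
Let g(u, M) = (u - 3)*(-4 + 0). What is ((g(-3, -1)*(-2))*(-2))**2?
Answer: 9216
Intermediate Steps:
g(u, M) = 12 - 4*u (g(u, M) = (-3 + u)*(-4) = 12 - 4*u)
((g(-3, -1)*(-2))*(-2))**2 = (((12 - 4*(-3))*(-2))*(-2))**2 = (((12 + 12)*(-2))*(-2))**2 = ((24*(-2))*(-2))**2 = (-48*(-2))**2 = 96**2 = 9216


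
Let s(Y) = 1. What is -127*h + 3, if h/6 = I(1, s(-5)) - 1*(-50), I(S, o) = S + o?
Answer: -39621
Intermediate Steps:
h = 312 (h = 6*((1 + 1) - 1*(-50)) = 6*(2 + 50) = 6*52 = 312)
-127*h + 3 = -127*312 + 3 = -39624 + 3 = -39621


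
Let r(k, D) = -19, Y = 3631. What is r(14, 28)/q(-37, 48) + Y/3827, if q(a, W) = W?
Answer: 101575/183696 ≈ 0.55295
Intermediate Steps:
r(14, 28)/q(-37, 48) + Y/3827 = -19/48 + 3631/3827 = 101575/183696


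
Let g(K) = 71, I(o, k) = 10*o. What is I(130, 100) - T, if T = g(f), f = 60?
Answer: 1229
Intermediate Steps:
T = 71
I(130, 100) - T = 10*130 - 1*71 = 1300 - 71 = 1229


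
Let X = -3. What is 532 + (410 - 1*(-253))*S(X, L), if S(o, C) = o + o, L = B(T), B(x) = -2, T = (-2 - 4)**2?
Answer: -3446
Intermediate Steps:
T = 36 (T = (-6)**2 = 36)
L = -2
S(o, C) = 2*o
532 + (410 - 1*(-253))*S(X, L) = 532 + (410 - 1*(-253))*(2*(-3)) = 532 + (410 + 253)*(-6) = 532 + 663*(-6) = 532 - 3978 = -3446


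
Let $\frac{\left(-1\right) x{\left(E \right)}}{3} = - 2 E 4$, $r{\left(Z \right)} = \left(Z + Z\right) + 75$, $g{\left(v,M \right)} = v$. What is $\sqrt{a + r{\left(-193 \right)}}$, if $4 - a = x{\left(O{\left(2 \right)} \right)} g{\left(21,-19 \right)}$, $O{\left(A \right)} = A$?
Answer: $i \sqrt{1315} \approx 36.263 i$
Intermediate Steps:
$r{\left(Z \right)} = 75 + 2 Z$ ($r{\left(Z \right)} = 2 Z + 75 = 75 + 2 Z$)
$x{\left(E \right)} = 24 E$ ($x{\left(E \right)} = - 3 - 2 E 4 = - 3 \left(- 8 E\right) = 24 E$)
$a = -1004$ ($a = 4 - 24 \cdot 2 \cdot 21 = 4 - 48 \cdot 21 = 4 - 1008 = -1004$)
$\sqrt{a + r{\left(-193 \right)}} = \sqrt{-1004 + \left(75 + 2 \left(-193\right)\right)} = \sqrt{-1004 + \left(75 - 386\right)} = \sqrt{-1004 - 311} = \sqrt{-1315} = i \sqrt{1315}$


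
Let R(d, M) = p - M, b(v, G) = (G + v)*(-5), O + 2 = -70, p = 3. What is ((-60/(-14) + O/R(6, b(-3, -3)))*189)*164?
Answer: 215496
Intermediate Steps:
O = -72 (O = -2 - 70 = -72)
b(v, G) = -5*G - 5*v
R(d, M) = 3 - M
((-60/(-14) + O/R(6, b(-3, -3)))*189)*164 = ((-60/(-14) - 72/(3 - (-5*(-3) - 5*(-3))))*189)*164 = ((-60*(-1/14) - 72/(3 - (15 + 15)))*189)*164 = ((30/7 - 72/(3 - 1*30))*189)*164 = ((30/7 - 72/(3 - 30))*189)*164 = ((30/7 - 72/(-27))*189)*164 = ((30/7 - 72*(-1/27))*189)*164 = ((30/7 + 8/3)*189)*164 = ((146/21)*189)*164 = 1314*164 = 215496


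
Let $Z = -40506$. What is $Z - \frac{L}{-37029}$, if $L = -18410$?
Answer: $- \frac{1499915084}{37029} \approx -40507.0$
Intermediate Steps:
$Z - \frac{L}{-37029} = -40506 - - \frac{18410}{-37029} = -40506 - \left(-18410\right) \left(- \frac{1}{37029}\right) = -40506 - \frac{18410}{37029} = - \frac{1499915084}{37029}$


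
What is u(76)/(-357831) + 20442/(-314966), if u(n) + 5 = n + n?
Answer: -1226846884/18784099791 ≈ -0.065313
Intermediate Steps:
u(n) = -5 + 2*n (u(n) = -5 + (n + n) = -5 + 2*n)
u(76)/(-357831) + 20442/(-314966) = (-5 + 2*76)/(-357831) + 20442/(-314966) = (-5 + 152)*(-1/357831) + 20442*(-1/314966) = 147*(-1/357831) - 10221/157483 = -49/119277 - 10221/157483 = -1226846884/18784099791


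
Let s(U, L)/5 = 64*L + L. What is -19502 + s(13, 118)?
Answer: 18848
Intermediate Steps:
s(U, L) = 325*L (s(U, L) = 5*(64*L + L) = 5*(65*L) = 325*L)
-19502 + s(13, 118) = -19502 + 325*118 = -19502 + 38350 = 18848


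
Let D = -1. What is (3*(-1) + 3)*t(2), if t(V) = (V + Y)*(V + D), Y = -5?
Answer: 0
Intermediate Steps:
t(V) = (-1 + V)*(-5 + V) (t(V) = (V - 5)*(V - 1) = (-5 + V)*(-1 + V) = (-1 + V)*(-5 + V))
(3*(-1) + 3)*t(2) = (3*(-1) + 3)*(5 + 2² - 6*2) = (-3 + 3)*(5 + 4 - 12) = 0*(-3) = 0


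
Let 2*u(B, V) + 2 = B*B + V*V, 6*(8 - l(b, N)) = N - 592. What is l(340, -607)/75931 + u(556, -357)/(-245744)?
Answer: -99144108551/111957525984 ≈ -0.88555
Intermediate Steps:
l(b, N) = 320/3 - N/6 (l(b, N) = 8 - (N - 592)/6 = 8 - (-592 + N)/6 = 8 + (296/3 - N/6) = 320/3 - N/6)
u(B, V) = -1 + B²/2 + V²/2 (u(B, V) = -1 + (B*B + V*V)/2 = -1 + (B² + V²)/2 = -1 + (B²/2 + V²/2) = -1 + B²/2 + V²/2)
l(340, -607)/75931 + u(556, -357)/(-245744) = (320/3 - ⅙*(-607))/75931 + (-1 + (½)*556² + (½)*(-357)²)/(-245744) = (320/3 + 607/6)*(1/75931) + (-1 + (½)*309136 + (½)*127449)*(-1/245744) = (1247/6)*(1/75931) + (-1 + 154568 + 127449/2)*(-1/245744) = 1247/455586 + (436583/2)*(-1/245744) = 1247/455586 - 436583/491488 = -99144108551/111957525984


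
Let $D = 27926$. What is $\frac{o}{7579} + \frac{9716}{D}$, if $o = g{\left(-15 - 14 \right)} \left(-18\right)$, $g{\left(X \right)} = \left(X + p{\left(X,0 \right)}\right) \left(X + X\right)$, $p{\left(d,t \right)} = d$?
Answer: $- \frac{808668794}{105825577} \approx -7.6415$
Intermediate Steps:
$g{\left(X \right)} = 4 X^{2}$ ($g{\left(X \right)} = \left(X + X\right) \left(X + X\right) = 2 X 2 X = 4 X^{2}$)
$o = -60552$ ($o = 4 \left(-15 - 14\right)^{2} \left(-18\right) = 4 \left(-29\right)^{2} \left(-18\right) = 4 \cdot 841 \left(-18\right) = 3364 \left(-18\right) = -60552$)
$\frac{o}{7579} + \frac{9716}{D} = - \frac{60552}{7579} + \frac{9716}{27926} = \left(-60552\right) \frac{1}{7579} + 9716 \cdot \frac{1}{27926} = - \frac{60552}{7579} + \frac{4858}{13963} = - \frac{808668794}{105825577}$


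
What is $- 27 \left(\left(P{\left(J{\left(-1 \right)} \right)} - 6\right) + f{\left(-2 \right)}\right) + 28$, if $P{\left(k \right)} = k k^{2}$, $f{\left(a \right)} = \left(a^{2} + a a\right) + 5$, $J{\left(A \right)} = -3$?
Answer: $568$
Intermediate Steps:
$f{\left(a \right)} = 5 + 2 a^{2}$ ($f{\left(a \right)} = \left(a^{2} + a^{2}\right) + 5 = 2 a^{2} + 5 = 5 + 2 a^{2}$)
$P{\left(k \right)} = k^{3}$
$- 27 \left(\left(P{\left(J{\left(-1 \right)} \right)} - 6\right) + f{\left(-2 \right)}\right) + 28 = - 27 \left(\left(\left(-3\right)^{3} - 6\right) + \left(5 + 2 \left(-2\right)^{2}\right)\right) + 28 = - 27 \left(\left(-27 - 6\right) + \left(5 + 2 \cdot 4\right)\right) + 28 = - 27 \left(-33 + \left(5 + 8\right)\right) + 28 = - 27 \left(-33 + 13\right) + 28 = \left(-27\right) \left(-20\right) + 28 = 540 + 28 = 568$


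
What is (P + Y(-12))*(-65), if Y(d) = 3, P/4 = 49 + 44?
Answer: -24375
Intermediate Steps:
P = 372 (P = 4*(49 + 44) = 4*93 = 372)
(P + Y(-12))*(-65) = (372 + 3)*(-65) = 375*(-65) = -24375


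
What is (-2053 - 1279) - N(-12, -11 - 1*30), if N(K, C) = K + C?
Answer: -3279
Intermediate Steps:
N(K, C) = C + K
(-2053 - 1279) - N(-12, -11 - 1*30) = (-2053 - 1279) - ((-11 - 1*30) - 12) = -3332 - ((-11 - 30) - 12) = -3332 - (-41 - 12) = -3332 - 1*(-53) = -3332 + 53 = -3279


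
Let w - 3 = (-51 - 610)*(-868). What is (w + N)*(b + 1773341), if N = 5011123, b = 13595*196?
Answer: 24785453001914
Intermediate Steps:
b = 2664620
w = 573751 (w = 3 + (-51 - 610)*(-868) = 3 - 661*(-868) = 3 + 573748 = 573751)
(w + N)*(b + 1773341) = (573751 + 5011123)*(2664620 + 1773341) = 5584874*4437961 = 24785453001914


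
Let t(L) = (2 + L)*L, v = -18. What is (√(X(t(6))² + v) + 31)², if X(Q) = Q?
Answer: 3247 + 186*√254 ≈ 6211.4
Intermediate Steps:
t(L) = L*(2 + L)
(√(X(t(6))² + v) + 31)² = (√((6*(2 + 6))² - 18) + 31)² = (√((6*8)² - 18) + 31)² = (√(48² - 18) + 31)² = (√(2304 - 18) + 31)² = (√2286 + 31)² = (3*√254 + 31)² = (31 + 3*√254)²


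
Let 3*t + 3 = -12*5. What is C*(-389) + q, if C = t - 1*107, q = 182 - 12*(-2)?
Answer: 49998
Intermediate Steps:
t = -21 (t = -1 + (-12*5)/3 = -1 + (1/3)*(-60) = -1 - 20 = -21)
q = 206 (q = 182 - 1*(-24) = 182 + 24 = 206)
C = -128 (C = -21 - 1*107 = -21 - 107 = -128)
C*(-389) + q = -128*(-389) + 206 = 49792 + 206 = 49998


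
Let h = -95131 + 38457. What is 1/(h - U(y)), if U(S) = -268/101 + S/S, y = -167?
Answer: -101/5723907 ≈ -1.7645e-5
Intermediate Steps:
h = -56674
U(S) = -167/101 (U(S) = -268*1/101 + 1 = -268/101 + 1 = -167/101)
1/(h - U(y)) = 1/(-56674 - 1*(-167/101)) = 1/(-56674 + 167/101) = 1/(-5723907/101) = -101/5723907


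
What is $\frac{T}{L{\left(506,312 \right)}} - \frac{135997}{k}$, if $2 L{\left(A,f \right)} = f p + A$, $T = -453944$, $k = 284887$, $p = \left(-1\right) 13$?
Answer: $\frac{129081349653}{505674425} \approx 255.27$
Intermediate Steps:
$p = -13$
$L{\left(A,f \right)} = \frac{A}{2} - \frac{13 f}{2}$ ($L{\left(A,f \right)} = \frac{f \left(-13\right) + A}{2} = \frac{- 13 f + A}{2} = \frac{A - 13 f}{2} = \frac{A}{2} - \frac{13 f}{2}$)
$\frac{T}{L{\left(506,312 \right)}} - \frac{135997}{k} = - \frac{453944}{\frac{1}{2} \cdot 506 - 2028} - \frac{135997}{284887} = - \frac{453944}{253 - 2028} - \frac{135997}{284887} = - \frac{453944}{-1775} - \frac{135997}{284887} = \left(-453944\right) \left(- \frac{1}{1775}\right) - \frac{135997}{284887} = \frac{453944}{1775} - \frac{135997}{284887} = \frac{129081349653}{505674425}$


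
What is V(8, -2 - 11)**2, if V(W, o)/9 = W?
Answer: 5184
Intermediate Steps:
V(W, o) = 9*W
V(8, -2 - 11)**2 = (9*8)**2 = 72**2 = 5184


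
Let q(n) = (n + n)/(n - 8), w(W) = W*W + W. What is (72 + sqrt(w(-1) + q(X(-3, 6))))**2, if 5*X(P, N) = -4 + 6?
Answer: (1368 + I*sqrt(38))**2/361 ≈ 5183.9 + 46.72*I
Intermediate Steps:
X(P, N) = 2/5 (X(P, N) = (-4 + 6)/5 = (1/5)*2 = 2/5)
w(W) = W + W**2 (w(W) = W**2 + W = W + W**2)
q(n) = 2*n/(-8 + n) (q(n) = (2*n)/(-8 + n) = 2*n/(-8 + n))
(72 + sqrt(w(-1) + q(X(-3, 6))))**2 = (72 + sqrt(-(1 - 1) + 2*(2/5)/(-8 + 2/5)))**2 = (72 + sqrt(-1*0 + 2*(2/5)/(-38/5)))**2 = (72 + sqrt(0 + 2*(2/5)*(-5/38)))**2 = (72 + sqrt(0 - 2/19))**2 = (72 + sqrt(-2/19))**2 = (72 + I*sqrt(38)/19)**2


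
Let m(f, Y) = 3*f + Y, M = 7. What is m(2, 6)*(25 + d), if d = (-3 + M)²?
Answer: 492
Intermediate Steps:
m(f, Y) = Y + 3*f
d = 16 (d = (-3 + 7)² = 4² = 16)
m(2, 6)*(25 + d) = (6 + 3*2)*(25 + 16) = (6 + 6)*41 = 12*41 = 492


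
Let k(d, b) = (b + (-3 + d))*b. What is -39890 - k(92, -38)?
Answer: -37952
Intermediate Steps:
k(d, b) = b*(-3 + b + d) (k(d, b) = (-3 + b + d)*b = b*(-3 + b + d))
-39890 - k(92, -38) = -39890 - (-38)*(-3 - 38 + 92) = -39890 - (-38)*51 = -39890 - 1*(-1938) = -39890 + 1938 = -37952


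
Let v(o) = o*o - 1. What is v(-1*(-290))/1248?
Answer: 28033/416 ≈ 67.387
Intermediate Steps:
v(o) = -1 + o**2 (v(o) = o**2 - 1 = -1 + o**2)
v(-1*(-290))/1248 = (-1 + (-1*(-290))**2)/1248 = (-1 + 290**2)*(1/1248) = (-1 + 84100)*(1/1248) = 84099*(1/1248) = 28033/416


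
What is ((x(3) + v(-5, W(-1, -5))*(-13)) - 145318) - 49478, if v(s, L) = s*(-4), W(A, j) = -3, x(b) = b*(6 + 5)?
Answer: -195023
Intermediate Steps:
x(b) = 11*b (x(b) = b*11 = 11*b)
v(s, L) = -4*s
((x(3) + v(-5, W(-1, -5))*(-13)) - 145318) - 49478 = ((11*3 - 4*(-5)*(-13)) - 145318) - 49478 = ((33 + 20*(-13)) - 145318) - 49478 = ((33 - 260) - 145318) - 49478 = (-227 - 145318) - 49478 = -145545 - 49478 = -195023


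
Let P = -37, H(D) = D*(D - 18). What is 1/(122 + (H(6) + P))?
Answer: 1/13 ≈ 0.076923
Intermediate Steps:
H(D) = D*(-18 + D)
1/(122 + (H(6) + P)) = 1/(122 + (6*(-18 + 6) - 37)) = 1/(122 + (6*(-12) - 37)) = 1/(122 + (-72 - 37)) = 1/(122 - 109) = 1/13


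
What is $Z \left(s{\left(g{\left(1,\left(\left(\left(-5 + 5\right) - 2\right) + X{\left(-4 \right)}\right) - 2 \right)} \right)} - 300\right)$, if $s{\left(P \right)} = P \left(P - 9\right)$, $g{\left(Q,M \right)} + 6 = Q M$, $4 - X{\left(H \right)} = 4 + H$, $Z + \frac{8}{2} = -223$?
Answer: $47670$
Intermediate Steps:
$Z = -227$ ($Z = -4 - 223 = -227$)
$X{\left(H \right)} = - H$ ($X{\left(H \right)} = 4 - \left(4 + H\right) = - H$)
$g{\left(Q,M \right)} = -6 + M Q$ ($g{\left(Q,M \right)} = -6 + Q M = -6 + M Q$)
$s{\left(P \right)} = P \left(-9 + P\right)$
$Z \left(s{\left(g{\left(1,\left(\left(\left(-5 + 5\right) - 2\right) + X{\left(-4 \right)}\right) - 2 \right)} \right)} - 300\right) = - 227 \left(\left(-6 + \left(\left(\left(\left(-5 + 5\right) - 2\right) - -4\right) - 2\right) 1\right) \left(-9 - \left(6 - \left(\left(\left(\left(-5 + 5\right) - 2\right) - -4\right) - 2\right) 1\right)\right) - 300\right) = - 227 \left(\left(-6 + \left(\left(\left(0 - 2\right) + 4\right) - 2\right) 1\right) \left(-9 - \left(6 - \left(\left(\left(0 - 2\right) + 4\right) - 2\right) 1\right)\right) - 300\right) = - 227 \left(\left(-6 + \left(\left(-2 + 4\right) - 2\right) 1\right) \left(-9 - \left(6 - \left(\left(-2 + 4\right) - 2\right) 1\right)\right) - 300\right) = - 227 \left(\left(-6 + \left(2 - 2\right) 1\right) \left(-9 - \left(6 - \left(2 - 2\right) 1\right)\right) - 300\right) = - 227 \left(\left(-6 + 0 \cdot 1\right) \left(-9 + \left(-6 + 0 \cdot 1\right)\right) - 300\right) = - 227 \left(\left(-6 + 0\right) \left(-9 + \left(-6 + 0\right)\right) - 300\right) = - 227 \left(- 6 \left(-9 - 6\right) - 300\right) = - 227 \left(\left(-6\right) \left(-15\right) - 300\right) = - 227 \left(90 - 300\right) = \left(-227\right) \left(-210\right) = 47670$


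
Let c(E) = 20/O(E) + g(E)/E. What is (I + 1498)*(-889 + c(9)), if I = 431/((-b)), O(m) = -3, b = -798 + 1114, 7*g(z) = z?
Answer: -4447026611/3318 ≈ -1.3403e+6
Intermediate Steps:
g(z) = z/7
b = 316
I = -431/316 (I = 431/((-1*316)) = 431/(-316) = 431*(-1/316) = -431/316 ≈ -1.3639)
c(E) = -137/21 (c(E) = 20/(-3) + (E/7)/E = 20*(-⅓) + ⅐ = -20/3 + ⅐ = -137/21)
(I + 1498)*(-889 + c(9)) = (-431/316 + 1498)*(-889 - 137/21) = (472937/316)*(-18806/21) = -4447026611/3318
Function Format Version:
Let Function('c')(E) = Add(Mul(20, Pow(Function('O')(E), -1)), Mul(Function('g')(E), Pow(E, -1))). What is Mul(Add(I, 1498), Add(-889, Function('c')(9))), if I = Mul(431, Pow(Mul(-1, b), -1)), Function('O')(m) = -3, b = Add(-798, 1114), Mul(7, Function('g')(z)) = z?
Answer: Rational(-4447026611, 3318) ≈ -1.3403e+6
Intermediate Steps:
Function('g')(z) = Mul(Rational(1, 7), z)
b = 316
I = Rational(-431, 316) (I = Mul(431, Pow(Mul(-1, 316), -1)) = Mul(431, Pow(-316, -1)) = Mul(431, Rational(-1, 316)) = Rational(-431, 316) ≈ -1.3639)
Function('c')(E) = Rational(-137, 21) (Function('c')(E) = Add(Mul(20, Pow(-3, -1)), Mul(Mul(Rational(1, 7), E), Pow(E, -1))) = Add(Mul(20, Rational(-1, 3)), Rational(1, 7)) = Add(Rational(-20, 3), Rational(1, 7)) = Rational(-137, 21))
Mul(Add(I, 1498), Add(-889, Function('c')(9))) = Mul(Add(Rational(-431, 316), 1498), Add(-889, Rational(-137, 21))) = Mul(Rational(472937, 316), Rational(-18806, 21)) = Rational(-4447026611, 3318)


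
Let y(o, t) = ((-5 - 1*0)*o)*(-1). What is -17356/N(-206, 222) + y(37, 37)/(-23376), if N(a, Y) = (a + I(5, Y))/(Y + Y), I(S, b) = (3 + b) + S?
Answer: -7505706521/23376 ≈ -3.2109e+5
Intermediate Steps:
I(S, b) = 3 + S + b
y(o, t) = 5*o (y(o, t) = ((-5 + 0)*o)*(-1) = -5*o*(-1) = 5*o)
N(a, Y) = (8 + Y + a)/(2*Y) (N(a, Y) = (a + (3 + 5 + Y))/(Y + Y) = (a + (8 + Y))/((2*Y)) = (8 + Y + a)*(1/(2*Y)) = (8 + Y + a)/(2*Y))
-17356/N(-206, 222) + y(37, 37)/(-23376) = -17356*444/(8 + 222 - 206) + (5*37)/(-23376) = -17356/((½)*(1/222)*24) + 185*(-1/23376) = -17356/2/37 - 185/23376 = -17356*37/2 - 185/23376 = -321086 - 185/23376 = -7505706521/23376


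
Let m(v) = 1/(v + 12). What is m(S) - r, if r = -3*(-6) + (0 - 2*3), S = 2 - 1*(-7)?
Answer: -251/21 ≈ -11.952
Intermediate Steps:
S = 9 (S = 2 + 7 = 9)
m(v) = 1/(12 + v)
r = 12 (r = 18 + (0 - 6) = 18 - 6 = 12)
m(S) - r = 1/(12 + 9) - 1*12 = 1/21 - 12 = -251/21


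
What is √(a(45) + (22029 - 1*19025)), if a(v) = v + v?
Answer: √3094 ≈ 55.624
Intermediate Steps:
a(v) = 2*v
√(a(45) + (22029 - 1*19025)) = √(2*45 + (22029 - 1*19025)) = √(90 + (22029 - 19025)) = √(90 + 3004) = √3094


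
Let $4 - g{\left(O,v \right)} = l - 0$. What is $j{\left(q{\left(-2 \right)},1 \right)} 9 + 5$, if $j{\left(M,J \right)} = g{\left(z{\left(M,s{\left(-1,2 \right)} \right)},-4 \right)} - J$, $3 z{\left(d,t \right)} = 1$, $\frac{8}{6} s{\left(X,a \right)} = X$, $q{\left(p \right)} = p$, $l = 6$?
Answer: $-22$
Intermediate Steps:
$s{\left(X,a \right)} = \frac{3 X}{4}$
$z{\left(d,t \right)} = \frac{1}{3}$ ($z{\left(d,t \right)} = \frac{1}{3} \cdot 1 = \frac{1}{3}$)
$g{\left(O,v \right)} = -2$ ($g{\left(O,v \right)} = 4 - \left(6 - 0\right) = 4 - \left(6 + 0\right) = 4 - 6 = -2$)
$j{\left(M,J \right)} = -2 - J$
$j{\left(q{\left(-2 \right)},1 \right)} 9 + 5 = \left(-2 - 1\right) 9 + 5 = \left(-3\right) 9 + 5 = -27 + 5 = -22$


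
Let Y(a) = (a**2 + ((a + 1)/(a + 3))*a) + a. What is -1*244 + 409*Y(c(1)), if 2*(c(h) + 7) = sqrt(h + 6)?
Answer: 1009273/76 - 48262*sqrt(7)/19 ≈ 6559.4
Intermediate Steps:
c(h) = -7 + sqrt(6 + h)/2 (c(h) = -7 + sqrt(h + 6)/2 = -7 + sqrt(6 + h)/2)
Y(a) = a + a**2 + a*(1 + a)/(3 + a) (Y(a) = (a**2 + ((1 + a)/(3 + a))*a) + a = (a**2 + a*(1 + a)/(3 + a)) + a = a + a**2 + a*(1 + a)/(3 + a))
-1*244 + 409*Y(c(1)) = -1*244 + 409*((-7 + sqrt(6 + 1)/2)*(4 + (-7 + sqrt(6 + 1)/2)**2 + 5*(-7 + sqrt(6 + 1)/2))/(3 + (-7 + sqrt(6 + 1)/2))) = -244 + 409*((-7 + sqrt(7)/2)*(4 + (-7 + sqrt(7)/2)**2 + 5*(-7 + sqrt(7)/2))/(3 + (-7 + sqrt(7)/2))) = -244 + 409*((-7 + sqrt(7)/2)*(4 + (-7 + sqrt(7)/2)**2 + (-35 + 5*sqrt(7)/2))/(-4 + sqrt(7)/2)) = -244 + 409*((-7 + sqrt(7)/2)*(-31 + (-7 + sqrt(7)/2)**2 + 5*sqrt(7)/2)/(-4 + sqrt(7)/2)) = -244 + 409*(-7 + sqrt(7)/2)*(-31 + (-7 + sqrt(7)/2)**2 + 5*sqrt(7)/2)/(-4 + sqrt(7)/2)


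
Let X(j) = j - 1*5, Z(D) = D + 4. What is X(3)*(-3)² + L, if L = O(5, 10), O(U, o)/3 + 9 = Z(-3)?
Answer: -42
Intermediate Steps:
Z(D) = 4 + D
X(j) = -5 + j (X(j) = j - 5 = -5 + j)
O(U, o) = -24 (O(U, o) = -27 + 3*(4 - 3) = -27 + 3*1 = -27 + 3 = -24)
L = -24
X(3)*(-3)² + L = (-5 + 3)*(-3)² - 24 = -2*9 - 24 = -18 - 24 = -42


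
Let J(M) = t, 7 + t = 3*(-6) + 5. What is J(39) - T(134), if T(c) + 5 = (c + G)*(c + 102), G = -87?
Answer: -11107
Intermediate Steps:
T(c) = -5 + (-87 + c)*(102 + c) (T(c) = -5 + (c - 87)*(c + 102) = -5 + (-87 + c)*(102 + c))
t = -20 (t = -7 + (3*(-6) + 5) = -7 + (-18 + 5) = -7 - 13 = -20)
J(M) = -20
J(39) - T(134) = -20 - (-8879 + 134**2 + 15*134) = -20 - (-8879 + 17956 + 2010) = -20 - 1*11087 = -20 - 11087 = -11107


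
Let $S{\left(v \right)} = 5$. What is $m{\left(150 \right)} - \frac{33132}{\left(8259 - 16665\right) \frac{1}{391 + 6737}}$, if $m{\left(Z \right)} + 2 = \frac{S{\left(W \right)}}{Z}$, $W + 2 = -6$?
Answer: $\frac{393580607}{14010} \approx 28093.0$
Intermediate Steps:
$W = -8$ ($W = -2 - 6 = -8$)
$m{\left(Z \right)} = -2 + \frac{5}{Z}$
$m{\left(150 \right)} - \frac{33132}{\left(8259 - 16665\right) \frac{1}{391 + 6737}} = \left(-2 + \frac{5}{150}\right) - \frac{33132}{\left(8259 - 16665\right) \frac{1}{391 + 6737}} = \left(-2 + 5 \cdot \frac{1}{150}\right) - \frac{33132}{\left(-8406\right) \frac{1}{7128}} = \left(-2 + \frac{1}{30}\right) - \frac{33132}{\left(-8406\right) \frac{1}{7128}} = - \frac{59}{30} - \frac{33132}{- \frac{467}{396}} = - \frac{59}{30} - 33132 \left(- \frac{396}{467}\right) = - \frac{59}{30} - - \frac{13120272}{467} = - \frac{59}{30} + \frac{13120272}{467} = \frac{393580607}{14010}$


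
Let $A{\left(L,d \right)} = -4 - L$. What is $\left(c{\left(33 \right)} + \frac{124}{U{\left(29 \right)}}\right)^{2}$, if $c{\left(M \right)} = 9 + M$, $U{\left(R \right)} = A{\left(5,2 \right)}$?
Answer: $\frac{64516}{81} \approx 796.49$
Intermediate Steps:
$U{\left(R \right)} = -9$ ($U{\left(R \right)} = -4 - 5 = -9$)
$\left(c{\left(33 \right)} + \frac{124}{U{\left(29 \right)}}\right)^{2} = \left(\left(9 + 33\right) + \frac{124}{-9}\right)^{2} = \left(42 + 124 \left(- \frac{1}{9}\right)\right)^{2} = \left(42 - \frac{124}{9}\right)^{2} = \left(\frac{254}{9}\right)^{2} = \frac{64516}{81}$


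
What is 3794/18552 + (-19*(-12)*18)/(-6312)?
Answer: -1087285/2439588 ≈ -0.44568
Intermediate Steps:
3794/18552 + (-19*(-12)*18)/(-6312) = 3794*(1/18552) + (228*18)*(-1/6312) = 1897/9276 + 4104*(-1/6312) = 1897/9276 - 171/263 = -1087285/2439588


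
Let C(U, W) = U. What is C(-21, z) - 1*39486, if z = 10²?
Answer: -39507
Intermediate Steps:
z = 100
C(-21, z) - 1*39486 = -21 - 1*39486 = -21 - 39486 = -39507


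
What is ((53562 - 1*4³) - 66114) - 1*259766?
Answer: -272382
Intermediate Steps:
((53562 - 1*4³) - 66114) - 1*259766 = ((53562 - 1*64) - 66114) - 259766 = ((53562 - 64) - 66114) - 259766 = (53498 - 66114) - 259766 = -12616 - 259766 = -272382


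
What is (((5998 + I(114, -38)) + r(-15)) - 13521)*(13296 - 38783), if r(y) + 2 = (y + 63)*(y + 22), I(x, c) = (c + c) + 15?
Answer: 184780750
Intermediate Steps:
I(x, c) = 15 + 2*c (I(x, c) = 2*c + 15 = 15 + 2*c)
r(y) = -2 + (22 + y)*(63 + y) (r(y) = -2 + (y + 63)*(y + 22) = -2 + (63 + y)*(22 + y) = -2 + (22 + y)*(63 + y))
(((5998 + I(114, -38)) + r(-15)) - 13521)*(13296 - 38783) = (((5998 + (15 + 2*(-38))) + (1384 + (-15)² + 85*(-15))) - 13521)*(13296 - 38783) = (((5998 + (15 - 76)) + (1384 + 225 - 1275)) - 13521)*(-25487) = (((5998 - 61) + 334) - 13521)*(-25487) = ((5937 + 334) - 13521)*(-25487) = (6271 - 13521)*(-25487) = -7250*(-25487) = 184780750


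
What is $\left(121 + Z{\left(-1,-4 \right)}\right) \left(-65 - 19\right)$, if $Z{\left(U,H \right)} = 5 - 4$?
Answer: $-10248$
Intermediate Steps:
$Z{\left(U,H \right)} = 1$ ($Z{\left(U,H \right)} = 5 - 4 = 1$)
$\left(121 + Z{\left(-1,-4 \right)}\right) \left(-65 - 19\right) = \left(121 + 1\right) \left(-65 - 19\right) = 122 \left(-84\right) = -10248$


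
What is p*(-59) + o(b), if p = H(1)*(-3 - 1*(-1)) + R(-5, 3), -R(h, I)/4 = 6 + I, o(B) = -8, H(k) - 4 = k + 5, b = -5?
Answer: 3296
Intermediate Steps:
H(k) = 9 + k (H(k) = 4 + (k + 5) = 4 + (5 + k) = 9 + k)
R(h, I) = -24 - 4*I (R(h, I) = -4*(6 + I) = -24 - 4*I)
p = -56 (p = (9 + 1)*(-3 - 1*(-1)) + (-24 - 4*3) = 10*(-3 + 1) + (-24 - 12) = 10*(-2) - 36 = -20 - 36 = -56)
p*(-59) + o(b) = -56*(-59) - 8 = 3304 - 8 = 3296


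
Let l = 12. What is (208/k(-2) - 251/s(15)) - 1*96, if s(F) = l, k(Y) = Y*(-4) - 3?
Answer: -4519/60 ≈ -75.317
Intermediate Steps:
k(Y) = -3 - 4*Y (k(Y) = -4*Y - 3 = -3 - 4*Y)
s(F) = 12
(208/k(-2) - 251/s(15)) - 1*96 = (208/(-3 - 4*(-2)) - 251/12) - 1*96 = (208/(-3 + 8) - 251*1/12) - 96 = (208/5 - 251/12) - 96 = 1241/60 - 96 = -4519/60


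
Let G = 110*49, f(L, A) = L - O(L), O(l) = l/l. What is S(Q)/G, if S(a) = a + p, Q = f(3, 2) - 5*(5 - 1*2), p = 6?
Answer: -1/770 ≈ -0.0012987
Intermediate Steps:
O(l) = 1
f(L, A) = -1 + L (f(L, A) = L - 1*1 = L - 1 = -1 + L)
Q = -13 (Q = (-1 + 3) - 5*(5 - 1*2) = 2 - 5*(5 - 2) = 2 - 5*3 = 2 - 15 = -13)
S(a) = 6 + a (S(a) = a + 6 = 6 + a)
G = 5390
S(Q)/G = (6 - 13)/5390 = -7*1/5390 = -1/770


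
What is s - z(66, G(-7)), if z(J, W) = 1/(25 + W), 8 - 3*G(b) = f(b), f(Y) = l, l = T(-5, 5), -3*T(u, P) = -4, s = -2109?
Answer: -516714/245 ≈ -2109.0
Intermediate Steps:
T(u, P) = 4/3 (T(u, P) = -⅓*(-4) = 4/3)
l = 4/3 ≈ 1.3333
f(Y) = 4/3
G(b) = 20/9 (G(b) = 8/3 - ⅓*4/3 = 8/3 - 4/9 = 20/9)
s - z(66, G(-7)) = -2109 - 1/(25 + 20/9) = -2109 - 1/245/9 = -2109 - 1*9/245 = -2109 - 9/245 = -516714/245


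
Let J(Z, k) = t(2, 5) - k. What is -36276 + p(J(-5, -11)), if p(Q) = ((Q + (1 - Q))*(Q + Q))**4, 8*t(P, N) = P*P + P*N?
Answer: 6184785/16 ≈ 3.8655e+5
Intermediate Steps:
t(P, N) = P**2/8 + N*P/8 (t(P, N) = (P*P + P*N)/8 = (P**2 + N*P)/8 = P**2/8 + N*P/8)
J(Z, k) = 7/4 - k (J(Z, k) = (1/8)*2*(5 + 2) - k = (1/8)*2*7 - k = 7/4 - k)
p(Q) = 16*Q**4 (p(Q) = (1*(2*Q))**4 = (2*Q)**4 = 16*Q**4)
-36276 + p(J(-5, -11)) = -36276 + 16*(7/4 - 1*(-11))**4 = -36276 + 16*(7/4 + 11)**4 = -36276 + 16*(51/4)**4 = -36276 + 16*(6765201/256) = -36276 + 6765201/16 = 6184785/16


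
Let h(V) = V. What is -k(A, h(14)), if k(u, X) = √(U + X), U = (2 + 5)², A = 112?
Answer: -3*√7 ≈ -7.9373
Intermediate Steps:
U = 49 (U = 7² = 49)
k(u, X) = √(49 + X)
-k(A, h(14)) = -√(49 + 14) = -√63 = -3*√7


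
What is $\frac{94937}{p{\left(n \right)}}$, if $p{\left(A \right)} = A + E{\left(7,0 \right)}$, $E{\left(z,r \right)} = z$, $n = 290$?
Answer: $\frac{94937}{297} \approx 319.65$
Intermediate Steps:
$p{\left(A \right)} = 7 + A$ ($p{\left(A \right)} = A + 7 = 7 + A$)
$\frac{94937}{p{\left(n \right)}} = \frac{94937}{7 + 290} = \frac{94937}{297}$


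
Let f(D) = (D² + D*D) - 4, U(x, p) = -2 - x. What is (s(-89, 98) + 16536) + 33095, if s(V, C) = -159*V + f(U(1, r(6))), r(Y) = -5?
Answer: 63796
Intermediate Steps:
f(D) = -4 + 2*D² (f(D) = (D² + D²) - 4 = 2*D² - 4 = -4 + 2*D²)
s(V, C) = 14 - 159*V (s(V, C) = -159*V + (-4 + 2*(-2 - 1*1)²) = -159*V + (-4 + 2*(-2 - 1)²) = -159*V + (-4 + 2*(-3)²) = -159*V + (-4 + 2*9) = -159*V + (-4 + 18) = -159*V + 14 = 14 - 159*V)
(s(-89, 98) + 16536) + 33095 = ((14 - 159*(-89)) + 16536) + 33095 = ((14 + 14151) + 16536) + 33095 = (14165 + 16536) + 33095 = 30701 + 33095 = 63796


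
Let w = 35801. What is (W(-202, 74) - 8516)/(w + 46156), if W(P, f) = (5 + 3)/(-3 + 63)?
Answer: -7514/72315 ≈ -0.10391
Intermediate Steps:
W(P, f) = 2/15 (W(P, f) = 8/60 = 8*(1/60) = 2/15)
(W(-202, 74) - 8516)/(w + 46156) = (2/15 - 8516)/(35801 + 46156) = -127738/15/81957 = -127738/15*1/81957 = -7514/72315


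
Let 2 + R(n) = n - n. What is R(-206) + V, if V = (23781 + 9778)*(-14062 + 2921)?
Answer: -373880821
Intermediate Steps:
R(n) = -2 (R(n) = -2 + (n - n) = -2 + 0 = -2)
V = -373880819 (V = 33559*(-11141) = -373880819)
R(-206) + V = -2 - 373880819 = -373880821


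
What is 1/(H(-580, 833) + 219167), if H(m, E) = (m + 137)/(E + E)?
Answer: 1666/365131779 ≈ 4.5627e-6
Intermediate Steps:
H(m, E) = (137 + m)/(2*E) (H(m, E) = (137 + m)/((2*E)) = (137 + m)*(1/(2*E)) = (137 + m)/(2*E))
1/(H(-580, 833) + 219167) = 1/((½)*(137 - 580)/833 + 219167) = 1/((½)*(1/833)*(-443) + 219167) = 1/(-443/1666 + 219167) = 1/(365131779/1666) = 1666/365131779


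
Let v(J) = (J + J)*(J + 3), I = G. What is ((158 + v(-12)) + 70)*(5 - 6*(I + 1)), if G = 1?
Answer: -3108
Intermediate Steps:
I = 1
v(J) = 2*J*(3 + J) (v(J) = (2*J)*(3 + J) = 2*J*(3 + J))
((158 + v(-12)) + 70)*(5 - 6*(I + 1)) = ((158 + 2*(-12)*(3 - 12)) + 70)*(5 - 6*(1 + 1)) = ((158 + 2*(-12)*(-9)) + 70)*(5 - 6*2) = ((158 + 216) + 70)*(5 - 1*12) = (374 + 70)*(5 - 12) = 444*(-7) = -3108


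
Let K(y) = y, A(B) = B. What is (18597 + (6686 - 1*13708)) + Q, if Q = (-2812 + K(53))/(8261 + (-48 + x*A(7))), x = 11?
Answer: 95953991/8290 ≈ 11575.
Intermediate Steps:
Q = -2759/8290 (Q = (-2812 + 53)/(8261 + (-48 + 11*7)) = -2759/(8261 + (-48 + 77)) = -2759/(8261 + 29) = -2759/8290 ≈ -0.33281)
(18597 + (6686 - 1*13708)) + Q = (18597 + (6686 - 1*13708)) - 2759/8290 = (18597 + (6686 - 13708)) - 2759/8290 = (18597 - 7022) - 2759/8290 = 11575 - 2759/8290 = 95953991/8290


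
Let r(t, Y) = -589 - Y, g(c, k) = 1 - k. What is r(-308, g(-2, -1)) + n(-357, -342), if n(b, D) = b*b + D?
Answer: 126516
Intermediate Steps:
n(b, D) = D + b² (n(b, D) = b² + D = D + b²)
r(-308, g(-2, -1)) + n(-357, -342) = (-589 - (1 - 1*(-1))) + (-342 + (-357)²) = (-589 - (1 + 1)) + (-342 + 127449) = (-589 - 1*2) + 127107 = (-589 - 2) + 127107 = -591 + 127107 = 126516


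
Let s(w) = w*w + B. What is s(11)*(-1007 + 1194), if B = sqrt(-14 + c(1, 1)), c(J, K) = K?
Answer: 22627 + 187*I*sqrt(13) ≈ 22627.0 + 674.24*I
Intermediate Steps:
B = I*sqrt(13) (B = sqrt(-14 + 1) = sqrt(-13) = I*sqrt(13) ≈ 3.6056*I)
s(w) = w**2 + I*sqrt(13) (s(w) = w*w + I*sqrt(13) = w**2 + I*sqrt(13))
s(11)*(-1007 + 1194) = (11**2 + I*sqrt(13))*(-1007 + 1194) = (121 + I*sqrt(13))*187 = 22627 + 187*I*sqrt(13)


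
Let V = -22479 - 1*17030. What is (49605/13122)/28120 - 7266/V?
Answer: 178869722279/971896746384 ≈ 0.18404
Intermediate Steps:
V = -39509 (V = -22479 - 17030 = -39509)
(49605/13122)/28120 - 7266/V = (49605/13122)/28120 - 7266/(-39509) = (49605*(1/13122))*(1/28120) - 7266*(-1/39509) = (16535/4374)*(1/28120) + 7266/39509 = 3307/24599376 + 7266/39509 = 178869722279/971896746384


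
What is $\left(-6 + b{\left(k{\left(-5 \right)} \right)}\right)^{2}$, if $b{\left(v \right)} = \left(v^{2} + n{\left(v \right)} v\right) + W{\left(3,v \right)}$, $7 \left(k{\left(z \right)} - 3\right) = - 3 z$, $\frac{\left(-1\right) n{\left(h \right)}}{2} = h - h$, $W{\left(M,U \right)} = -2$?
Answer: $\frac{817216}{2401} \approx 340.36$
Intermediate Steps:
$n{\left(h \right)} = 0$ ($n{\left(h \right)} = - 2 \left(h - h\right) = \left(-2\right) 0 = 0$)
$k{\left(z \right)} = 3 - \frac{3 z}{7}$ ($k{\left(z \right)} = 3 + \frac{\left(-3\right) z}{7} = 3 - \frac{3 z}{7}$)
$b{\left(v \right)} = -2 + v^{2}$ ($b{\left(v \right)} = \left(v^{2} + 0 v\right) - 2 = \left(v^{2} + 0\right) - 2 = v^{2} - 2 = -2 + v^{2}$)
$\left(-6 + b{\left(k{\left(-5 \right)} \right)}\right)^{2} = \left(-6 - \left(2 - \left(3 - - \frac{15}{7}\right)^{2}\right)\right)^{2} = \left(-6 - \left(2 - \left(3 + \frac{15}{7}\right)^{2}\right)\right)^{2} = \left(-6 - \left(2 - \left(\frac{36}{7}\right)^{2}\right)\right)^{2} = \left(-6 + \left(-2 + \frac{1296}{49}\right)\right)^{2} = \left(-6 + \frac{1198}{49}\right)^{2} = \left(\frac{904}{49}\right)^{2} = \frac{817216}{2401}$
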